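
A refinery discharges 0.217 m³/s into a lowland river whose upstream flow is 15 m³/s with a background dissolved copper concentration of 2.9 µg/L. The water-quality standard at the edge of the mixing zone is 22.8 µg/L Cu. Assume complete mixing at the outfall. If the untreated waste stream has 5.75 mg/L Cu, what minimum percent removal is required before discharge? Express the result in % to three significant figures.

2.9 µg/L = 0.0029 mg/L.
22.8 µg/L = 0.0228 mg/L.
Mass balance: 0.0228·15.22 = 0.217·Cₑ + 15·0.0029.
Cₑ = (0.3469 − 0.0435) / 0.217 = 1.398 mg/L.
Required removal = 1 − 1.398/5.75 = 75.68 %.

75.7 %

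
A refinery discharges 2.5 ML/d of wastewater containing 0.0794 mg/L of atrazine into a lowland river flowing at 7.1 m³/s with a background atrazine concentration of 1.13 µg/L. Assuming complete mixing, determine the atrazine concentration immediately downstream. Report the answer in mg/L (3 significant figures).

2.5 ML/d = 0.02894 m³/s.
1.13 µg/L = 0.00113 mg/L.
By mass balance at complete mixing, C = (0.02894·0.0794 + 7.1·0.00113) / (0.02894 + 7.1) = 0.01032/7.129 = 0.001448 mg/L.

0.00145 mg/L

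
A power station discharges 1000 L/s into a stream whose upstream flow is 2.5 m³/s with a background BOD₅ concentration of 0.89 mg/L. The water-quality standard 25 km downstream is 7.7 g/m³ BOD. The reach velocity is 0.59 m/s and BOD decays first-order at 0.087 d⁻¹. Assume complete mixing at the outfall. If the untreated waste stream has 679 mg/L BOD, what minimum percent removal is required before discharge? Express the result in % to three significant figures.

1000 L/s = 1 m³/s.
Travel time to the compliance point: t = 2.5e+04/0.59 = 4.237e+04 s = 0.4904 d; decay factor exp(−0.087·0.4904) = 0.9582.
So the concentration just after mixing may be at most 7.7/0.9582 = 8.036 mg/L.
Mass balance: 8.036·3.5 = 1·Cₑ + 2.5·0.89.
Cₑ = (28.12 − 2.225) / 1 = 25.9 mg/L.
Required removal = 1 − 25.9/679 = 96.19 %.

96.2 %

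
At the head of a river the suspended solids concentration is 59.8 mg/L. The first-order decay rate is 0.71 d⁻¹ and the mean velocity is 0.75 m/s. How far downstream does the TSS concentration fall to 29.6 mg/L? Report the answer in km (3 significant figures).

From C = C₀·e^(−kt), t = ln(C₀/C)/k = ln(59.8/29.6)/0.71 = 0.7032/0.71 = 0.9905 d.
Distance = v·t = 0.75 m/s × 8.558e+04 s = 6.418e+04 m = 64.18 km.

64.2 km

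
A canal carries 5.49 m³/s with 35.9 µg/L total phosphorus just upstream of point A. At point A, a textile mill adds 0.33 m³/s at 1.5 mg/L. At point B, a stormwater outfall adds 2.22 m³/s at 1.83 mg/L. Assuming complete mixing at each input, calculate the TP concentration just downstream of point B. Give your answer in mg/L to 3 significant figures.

35.9 µg/L = 0.0359 mg/L.
After input A: C = (5.49·0.0359 + 0.33·1.5) / 5.82 = 0.1189 mg/L.
After input B: C = (5.82·0.1189 + 2.22·1.83) / 8.04 = 0.5914 mg/L.

0.591 mg/L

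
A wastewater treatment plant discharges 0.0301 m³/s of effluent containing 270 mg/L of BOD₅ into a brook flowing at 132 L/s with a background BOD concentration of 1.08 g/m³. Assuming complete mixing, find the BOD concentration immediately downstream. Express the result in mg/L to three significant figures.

51.0 mg/L

132 L/s = 0.132 m³/s.
Flow-weighted mixing gives C = (0.0301·270 + 0.132·1.08) / (0.0301 + 0.132) = 8.27/0.1621 = 51.02 mg/L.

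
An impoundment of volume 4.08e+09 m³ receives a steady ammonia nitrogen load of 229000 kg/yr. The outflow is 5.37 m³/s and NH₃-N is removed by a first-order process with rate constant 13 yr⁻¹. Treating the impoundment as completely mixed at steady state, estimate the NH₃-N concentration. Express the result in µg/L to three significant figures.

Outflow Q = 5.37 m³/s × 3.156e+07 s/yr = 1.695e+08 m³/yr.
Steady-state CSTR mass balance: W = Q·C + k·V·C, so C = W/(Q + kV).
Q + kV = 1.695e+08 + 13·4.08e+09 = 5.321e+10 m³/yr.
C = 229000/5.321e+10 = 4.304e-06 kg/m³ = 0.004304 mg/L = 4.304 µg/L.

4.30 µg/L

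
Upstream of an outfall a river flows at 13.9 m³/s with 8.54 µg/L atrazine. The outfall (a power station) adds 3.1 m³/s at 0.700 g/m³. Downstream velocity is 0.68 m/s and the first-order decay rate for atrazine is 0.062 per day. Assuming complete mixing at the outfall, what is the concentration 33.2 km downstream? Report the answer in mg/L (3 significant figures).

0.130 mg/L

8.54 µg/L = 0.00854 mg/L.
After complete mixing, C₀ = (3.1·0.7 + 13.9·0.00854) / 17 = 0.1346 mg/L.
Travel time t = 3.32e+04 m / 0.68 m/s = 4.882e+04 s = 0.5651 d.
C = 0.1346·exp(−0.062·0.5651) = 0.1346·0.9656 = 0.13 mg/L.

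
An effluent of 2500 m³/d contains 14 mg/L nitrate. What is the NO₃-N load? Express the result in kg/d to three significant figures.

35.0 kg/d

2500 m³/d = 0.02894 m³/s.
Mass flux = Q·C = 0.02894 m³/s × 14 g/m³ = 0.4051 g/s.
= 0.4051 g/s × 86.4 = 35 kg/d.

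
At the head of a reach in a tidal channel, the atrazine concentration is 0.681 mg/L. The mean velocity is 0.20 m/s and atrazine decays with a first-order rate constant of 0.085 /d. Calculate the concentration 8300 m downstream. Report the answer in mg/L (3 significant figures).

0.654 mg/L

Travel time t = 8300 m / 0.20 m/s = 8300/0.20 = 4.15e+04 s = 0.4803 d.
First-order decay: C = 0.681·exp(−0.085·0.4803) = 0.681·0.96 = 0.6538 mg/L.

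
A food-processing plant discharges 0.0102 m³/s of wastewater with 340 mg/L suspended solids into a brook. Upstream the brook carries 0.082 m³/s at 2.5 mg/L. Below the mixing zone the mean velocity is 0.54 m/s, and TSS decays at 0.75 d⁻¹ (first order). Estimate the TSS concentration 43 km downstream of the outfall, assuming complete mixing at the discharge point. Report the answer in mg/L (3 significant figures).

20.0 mg/L

After complete mixing, C₀ = (0.0102·340 + 0.082·2.5) / 0.0922 = 39.84 mg/L.
Travel time t = 4.3e+04 m / 0.54 m/s = 7.963e+04 s = 0.9216 d.
C = 39.84·exp(−0.75·0.9216) = 39.84·0.501 = 19.96 mg/L.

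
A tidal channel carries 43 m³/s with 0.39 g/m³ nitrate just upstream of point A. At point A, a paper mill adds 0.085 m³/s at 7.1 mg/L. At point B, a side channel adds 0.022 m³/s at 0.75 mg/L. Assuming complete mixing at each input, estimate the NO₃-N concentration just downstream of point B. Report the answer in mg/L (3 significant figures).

0.403 mg/L

After input A: C = (43·0.39 + 0.085·7.1) / 43.09 = 0.4032 mg/L.
After input B: C = (43.09·0.4032 + 0.022·0.75) / 43.11 = 0.4034 mg/L.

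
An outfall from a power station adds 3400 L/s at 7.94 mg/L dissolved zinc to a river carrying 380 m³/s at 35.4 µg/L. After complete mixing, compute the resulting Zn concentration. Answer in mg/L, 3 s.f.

3400 L/s = 3.4 m³/s.
35.4 µg/L = 0.0354 mg/L.
Conservation of mass across the mixing zone: C = (3.4·7.94 + 380·0.0354) / (3.4 + 380) = 40.45/383.4 = 0.1055 mg/L.

0.105 mg/L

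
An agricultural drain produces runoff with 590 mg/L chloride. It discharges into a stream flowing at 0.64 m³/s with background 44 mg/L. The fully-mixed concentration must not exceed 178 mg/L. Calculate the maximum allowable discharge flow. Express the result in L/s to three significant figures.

208 L/s

Mass balance at complete mixing: C_std·(Q_w + Q_r) = Q_w·C_e + Q_r·C_b.
Rearranging, Q_w = Q_r·(C_std − C_b)/(C_e − C_std) = 0.64·(178 − 44) / (590 − 178) = 0.2082 m³/s.
= 208.2 L/s.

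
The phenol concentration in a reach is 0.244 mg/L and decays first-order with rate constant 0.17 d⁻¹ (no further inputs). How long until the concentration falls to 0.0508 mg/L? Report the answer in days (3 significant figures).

t = ln(C₀/C)/k = ln(0.244/0.0508)/0.17 = 1.569/0.17 = 9.231 d.

9.23 d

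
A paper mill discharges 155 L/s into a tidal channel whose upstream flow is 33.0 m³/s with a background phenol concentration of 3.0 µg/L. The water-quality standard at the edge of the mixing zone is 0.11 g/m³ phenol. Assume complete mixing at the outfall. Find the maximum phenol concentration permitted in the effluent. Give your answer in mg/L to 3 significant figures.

155 L/s = 0.155 m³/s.
3.0 µg/L = 0.003 mg/L.
Mass balance: 0.11·33.16 = 0.155·Cₑ + 33·0.003.
Cₑ = (3.647 − 0.099) / 0.155 = 22.89 mg/L.

22.9 mg/L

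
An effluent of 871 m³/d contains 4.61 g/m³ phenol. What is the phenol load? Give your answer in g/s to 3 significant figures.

871 m³/d = 0.01008 m³/s.
Mass flux = Q·C = 0.01008 m³/s × 4.61 g/m³ = 0.04647 g/s.

0.0465 g/s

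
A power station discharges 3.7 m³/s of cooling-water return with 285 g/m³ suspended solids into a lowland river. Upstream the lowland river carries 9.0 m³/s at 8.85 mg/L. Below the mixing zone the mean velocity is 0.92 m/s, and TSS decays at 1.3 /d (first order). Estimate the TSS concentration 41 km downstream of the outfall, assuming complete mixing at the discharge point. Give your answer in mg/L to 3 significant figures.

45.7 mg/L

After complete mixing, C₀ = (3.7·285 + 9·8.85) / 12.7 = 89.3 mg/L.
Travel time t = 4.1e+04 m / 0.92 m/s = 4.457e+04 s = 0.5158 d.
C = 89.3·exp(−1.3·0.5158) = 89.3·0.5114 = 45.67 mg/L.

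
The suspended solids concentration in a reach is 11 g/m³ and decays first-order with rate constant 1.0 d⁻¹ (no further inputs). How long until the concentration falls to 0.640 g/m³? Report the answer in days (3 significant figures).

t = ln(C₀/C)/k = ln(11/0.640)/1.0 = 2.844/1.0 = 2.844 d.

2.84 d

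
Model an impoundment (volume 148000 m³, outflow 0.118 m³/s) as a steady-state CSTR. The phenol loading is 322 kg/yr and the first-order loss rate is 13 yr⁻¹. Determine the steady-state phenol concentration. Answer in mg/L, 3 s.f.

Outflow Q = 0.118 m³/s × 3.156e+07 s/yr = 3.724e+06 m³/yr.
Steady-state CSTR mass balance: W = Q·C + k·V·C, so C = W/(Q + kV).
Q + kV = 3.724e+06 + 13·148000 = 5.648e+06 m³/yr.
C = 322/5.648e+06 = 5.701e-05 kg/m³ = 0.05701 mg/L.

0.0570 mg/L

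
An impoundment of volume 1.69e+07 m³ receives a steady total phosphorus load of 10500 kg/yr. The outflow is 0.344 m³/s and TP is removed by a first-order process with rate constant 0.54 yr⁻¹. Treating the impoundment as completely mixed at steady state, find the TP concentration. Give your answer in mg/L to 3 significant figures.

0.525 mg/L

Outflow Q = 0.344 m³/s × 3.156e+07 s/yr = 1.086e+07 m³/yr.
Steady-state CSTR mass balance: W = Q·C + k·V·C, so C = W/(Q + kV).
Q + kV = 1.086e+07 + 0.54·1.69e+07 = 1.998e+07 m³/yr.
C = 10500/1.998e+07 = 0.0005255 kg/m³ = 0.5255 mg/L.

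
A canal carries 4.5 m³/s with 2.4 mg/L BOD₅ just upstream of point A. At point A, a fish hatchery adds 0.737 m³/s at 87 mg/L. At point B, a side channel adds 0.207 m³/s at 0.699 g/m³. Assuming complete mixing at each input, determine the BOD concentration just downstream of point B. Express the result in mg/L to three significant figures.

After input A: C = (4.5·2.4 + 0.737·87) / 5.237 = 14.31 mg/L.
After input B: C = (5.237·14.31 + 0.207·0.699) / 5.444 = 13.79 mg/L.

13.8 mg/L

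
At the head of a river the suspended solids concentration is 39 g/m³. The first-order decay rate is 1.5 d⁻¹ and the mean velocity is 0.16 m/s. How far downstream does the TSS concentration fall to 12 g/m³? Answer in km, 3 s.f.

From C = C₀·e^(−kt), t = ln(C₀/C)/k = ln(39/12)/1.5 = 1.179/1.5 = 0.7858 d.
Distance = v·t = 0.16 m/s × 6.789e+04 s = 1.086e+04 m = 10.86 km.

10.9 km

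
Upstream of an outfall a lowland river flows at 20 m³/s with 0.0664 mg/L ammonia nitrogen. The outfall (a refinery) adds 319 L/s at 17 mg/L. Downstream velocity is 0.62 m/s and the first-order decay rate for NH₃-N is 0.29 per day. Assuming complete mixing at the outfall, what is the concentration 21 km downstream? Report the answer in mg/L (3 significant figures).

319 L/s = 0.319 m³/s.
After complete mixing, C₀ = (0.319·17 + 20·0.0664) / 20.32 = 0.3323 mg/L.
Travel time t = 2.1e+04 m / 0.62 m/s = 3.387e+04 s = 0.392 d.
C = 0.3323·exp(−0.29·0.392) = 0.3323·0.8925 = 0.2965 mg/L.

0.297 mg/L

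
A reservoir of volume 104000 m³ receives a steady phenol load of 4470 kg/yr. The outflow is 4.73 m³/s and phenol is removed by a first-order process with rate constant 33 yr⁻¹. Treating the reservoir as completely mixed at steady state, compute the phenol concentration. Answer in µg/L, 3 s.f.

Outflow Q = 4.73 m³/s × 3.156e+07 s/yr = 1.493e+08 m³/yr.
Steady-state CSTR mass balance: W = Q·C + k·V·C, so C = W/(Q + kV).
Q + kV = 1.493e+08 + 33·104000 = 1.527e+08 m³/yr.
C = 4470/1.527e+08 = 2.927e-05 kg/m³ = 0.02927 mg/L = 29.27 µg/L.

29.3 µg/L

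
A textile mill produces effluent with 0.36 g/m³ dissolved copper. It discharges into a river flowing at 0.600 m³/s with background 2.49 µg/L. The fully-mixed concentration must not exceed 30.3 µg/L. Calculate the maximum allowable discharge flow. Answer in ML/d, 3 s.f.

2.49 µg/L = 0.00249 mg/L.
30.3 µg/L = 0.0303 mg/L.
Mass balance at complete mixing: C_std·(Q_w + Q_r) = Q_w·C_e + Q_r·C_b.
Rearranging, Q_w = Q_r·(C_std − C_b)/(C_e − C_std) = 0.600·(0.0303 − 0.00249) / (0.36 − 0.0303) = 0.05061 m³/s.
= 4.373 ML/d.

4.37 ML/d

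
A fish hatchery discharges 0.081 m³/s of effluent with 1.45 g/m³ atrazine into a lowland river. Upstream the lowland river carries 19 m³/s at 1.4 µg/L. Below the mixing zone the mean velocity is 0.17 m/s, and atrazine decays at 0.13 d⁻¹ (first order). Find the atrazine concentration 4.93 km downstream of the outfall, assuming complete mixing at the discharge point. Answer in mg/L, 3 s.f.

0.00723 mg/L

1.4 µg/L = 0.0014 mg/L.
After complete mixing, C₀ = (0.081·1.45 + 19·0.0014) / 19.08 = 0.007549 mg/L.
Travel time t = 4930 m / 0.17 m/s = 2.9e+04 s = 0.3356 d.
C = 0.007549·exp(−0.13·0.3356) = 0.007549·0.9573 = 0.007227 mg/L.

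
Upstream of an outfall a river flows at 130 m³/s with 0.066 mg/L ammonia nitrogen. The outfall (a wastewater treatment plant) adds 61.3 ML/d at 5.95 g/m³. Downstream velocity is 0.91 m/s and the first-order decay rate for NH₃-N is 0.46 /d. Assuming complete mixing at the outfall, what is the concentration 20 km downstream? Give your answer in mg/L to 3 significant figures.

61.3 ML/d = 0.7095 m³/s.
After complete mixing, C₀ = (0.7095·5.95 + 130·0.066) / 130.7 = 0.09794 mg/L.
Travel time t = 2e+04 m / 0.91 m/s = 2.198e+04 s = 0.2544 d.
C = 0.09794·exp(−0.46·0.2544) = 0.09794·0.8896 = 0.08712 mg/L.

0.0871 mg/L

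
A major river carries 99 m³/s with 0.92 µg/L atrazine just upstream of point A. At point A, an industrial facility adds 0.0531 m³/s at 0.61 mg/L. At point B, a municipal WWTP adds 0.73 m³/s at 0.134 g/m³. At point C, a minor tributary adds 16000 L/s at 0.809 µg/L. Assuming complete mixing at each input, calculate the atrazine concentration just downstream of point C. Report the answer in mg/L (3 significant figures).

0.00202 mg/L

0.92 µg/L = 0.00092 mg/L.
After input A: C = (99·0.00092 + 0.0531·0.61) / 99.05 = 0.001247 mg/L.
After input B: C = (99.05·0.001247 + 0.73·0.134) / 99.78 = 0.002218 mg/L.
16000 L/s = 16 m³/s.
0.809 µg/L = 0.000809 mg/L.
After input C: C = (99.78·0.002218 + 16·0.000809) / 115.8 = 0.002023 mg/L.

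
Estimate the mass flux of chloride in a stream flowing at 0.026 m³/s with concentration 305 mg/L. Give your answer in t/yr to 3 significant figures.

Mass flux = Q·C = 0.026 m³/s × 305 g/m³ = 7.93 g/s.
= 7.93 g/s × 31.56 = 250.3 t/yr.

250 t/yr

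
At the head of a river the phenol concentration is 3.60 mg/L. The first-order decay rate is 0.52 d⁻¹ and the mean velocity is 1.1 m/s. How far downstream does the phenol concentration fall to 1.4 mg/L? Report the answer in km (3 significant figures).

173 km

From C = C₀·e^(−kt), t = ln(C₀/C)/k = ln(3.60/1.4)/0.52 = 0.9445/0.52 = 1.816 d.
Distance = v·t = 1.1 m/s × 1.569e+05 s = 1.726e+05 m = 172.6 km.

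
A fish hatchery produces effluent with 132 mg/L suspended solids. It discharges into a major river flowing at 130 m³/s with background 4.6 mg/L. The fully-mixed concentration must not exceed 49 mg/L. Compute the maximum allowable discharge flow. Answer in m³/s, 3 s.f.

Mass balance at complete mixing: C_std·(Q_w + Q_r) = Q_w·C_e + Q_r·C_b.
Rearranging, Q_w = Q_r·(C_std − C_b)/(C_e − C_std) = 130·(49 − 4.6) / (132 − 49) = 69.54 m³/s.

69.5 m³/s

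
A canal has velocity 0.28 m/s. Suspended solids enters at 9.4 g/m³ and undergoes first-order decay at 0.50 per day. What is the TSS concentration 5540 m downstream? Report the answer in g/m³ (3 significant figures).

Travel time t = 5540 m / 0.28 m/s = 5540/0.28 = 1.979e+04 s = 0.229 d.
First-order decay: C = 9.4·exp(−0.50·0.229) = 9.4·0.8918 = 8.383 g/m³.

8.38 g/m³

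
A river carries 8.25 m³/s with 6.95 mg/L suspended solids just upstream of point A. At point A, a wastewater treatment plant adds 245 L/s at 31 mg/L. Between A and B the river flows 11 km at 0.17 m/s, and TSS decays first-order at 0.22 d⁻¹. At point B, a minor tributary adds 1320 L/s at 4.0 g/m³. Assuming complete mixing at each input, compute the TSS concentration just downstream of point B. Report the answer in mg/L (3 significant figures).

6.15 mg/L

245 L/s = 0.245 m³/s.
After input A: C = (8.25·6.95 + 0.245·31) / 8.495 = 7.644 mg/L.
Over the 11 km reach to input B (t = 6.471e+04 s = 0.7489 d), decay gives C = 7.644·exp(−0.22·0.7489) = 6.483 mg/L.
1320 L/s = 1.32 m³/s.
After input B: C = (8.495·6.483 + 1.32·4) / 9.815 = 6.149 mg/L.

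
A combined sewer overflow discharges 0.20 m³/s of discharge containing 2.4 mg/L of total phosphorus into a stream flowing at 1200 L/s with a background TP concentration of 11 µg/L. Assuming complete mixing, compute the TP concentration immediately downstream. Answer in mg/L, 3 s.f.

1200 L/s = 1.2 m³/s.
11 µg/L = 0.011 mg/L.
Conservation of mass across the mixing zone: C = (0.2·2.4 + 1.2·0.011) / (0.2 + 1.2) = 0.4932/1.4 = 0.3523 mg/L.

0.352 mg/L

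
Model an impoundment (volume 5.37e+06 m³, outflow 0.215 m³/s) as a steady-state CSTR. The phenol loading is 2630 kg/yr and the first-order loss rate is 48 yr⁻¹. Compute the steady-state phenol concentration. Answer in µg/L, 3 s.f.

9.94 µg/L

Outflow Q = 0.215 m³/s × 3.156e+07 s/yr = 6.785e+06 m³/yr.
Steady-state CSTR mass balance: W = Q·C + k·V·C, so C = W/(Q + kV).
Q + kV = 6.785e+06 + 48·5.37e+06 = 2.645e+08 m³/yr.
C = 2630/2.645e+08 = 9.942e-06 kg/m³ = 0.009942 mg/L = 9.942 µg/L.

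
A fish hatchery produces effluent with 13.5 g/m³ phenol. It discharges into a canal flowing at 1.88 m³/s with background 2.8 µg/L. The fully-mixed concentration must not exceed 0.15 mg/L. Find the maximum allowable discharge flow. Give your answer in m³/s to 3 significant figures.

0.0207 m³/s

2.8 µg/L = 0.0028 mg/L.
Mass balance at complete mixing: C_std·(Q_w + Q_r) = Q_w·C_e + Q_r·C_b.
Rearranging, Q_w = Q_r·(C_std − C_b)/(C_e − C_std) = 1.88·(0.15 − 0.0028) / (13.5 − 0.15) = 0.02073 m³/s.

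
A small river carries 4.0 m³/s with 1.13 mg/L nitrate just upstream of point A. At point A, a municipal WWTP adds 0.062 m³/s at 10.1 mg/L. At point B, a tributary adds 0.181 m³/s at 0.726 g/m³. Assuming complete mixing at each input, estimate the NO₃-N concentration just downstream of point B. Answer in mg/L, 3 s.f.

1.24 mg/L

After input A: C = (4·1.13 + 0.062·10.1) / 4.062 = 1.267 mg/L.
After input B: C = (4.062·1.267 + 0.181·0.726) / 4.243 = 1.244 mg/L.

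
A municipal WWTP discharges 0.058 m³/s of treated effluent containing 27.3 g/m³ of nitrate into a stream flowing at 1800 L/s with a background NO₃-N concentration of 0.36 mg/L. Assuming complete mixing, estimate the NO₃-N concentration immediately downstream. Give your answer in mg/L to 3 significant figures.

1.20 mg/L

1800 L/s = 1.8 m³/s.
By mass balance at complete mixing, C = (0.058·27.3 + 1.8·0.36) / (0.058 + 1.8) = 2.231/1.858 = 1.201 mg/L.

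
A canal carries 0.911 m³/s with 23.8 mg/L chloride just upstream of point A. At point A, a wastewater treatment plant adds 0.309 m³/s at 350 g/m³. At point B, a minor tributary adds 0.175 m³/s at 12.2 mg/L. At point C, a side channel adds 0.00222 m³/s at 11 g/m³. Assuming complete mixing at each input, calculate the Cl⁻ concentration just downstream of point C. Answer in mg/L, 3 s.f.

After input A: C = (0.911·23.8 + 0.309·350) / 1.22 = 106.4 mg/L.
After input B: C = (1.22·106.4 + 0.175·12.2) / 1.395 = 94.6 mg/L.
After input C: C = (1.395·94.6 + 0.00222·11) / 1.397 = 94.47 mg/L.

94.5 mg/L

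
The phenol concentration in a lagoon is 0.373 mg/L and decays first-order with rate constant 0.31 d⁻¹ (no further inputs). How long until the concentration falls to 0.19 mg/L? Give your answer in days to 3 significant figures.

2.18 d

t = ln(C₀/C)/k = ln(0.373/0.19)/0.31 = 0.6746/0.31 = 2.176 d.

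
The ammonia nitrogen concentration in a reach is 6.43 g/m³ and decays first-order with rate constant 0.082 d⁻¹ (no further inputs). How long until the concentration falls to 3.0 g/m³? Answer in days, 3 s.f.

t = ln(C₀/C)/k = ln(6.43/3.0)/0.082 = 0.7624/0.082 = 9.297 d.

9.30 d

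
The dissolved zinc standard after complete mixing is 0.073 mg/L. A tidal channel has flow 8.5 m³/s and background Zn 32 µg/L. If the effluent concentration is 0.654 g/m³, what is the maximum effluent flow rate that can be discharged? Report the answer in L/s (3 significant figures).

32 µg/L = 0.032 mg/L.
Mass balance at complete mixing: C_std·(Q_w + Q_r) = Q_w·C_e + Q_r·C_b.
Rearranging, Q_w = Q_r·(C_std − C_b)/(C_e − C_std) = 8.5·(0.073 − 0.032) / (0.654 − 0.073) = 0.5998 m³/s.
= 599.8 L/s.

600 L/s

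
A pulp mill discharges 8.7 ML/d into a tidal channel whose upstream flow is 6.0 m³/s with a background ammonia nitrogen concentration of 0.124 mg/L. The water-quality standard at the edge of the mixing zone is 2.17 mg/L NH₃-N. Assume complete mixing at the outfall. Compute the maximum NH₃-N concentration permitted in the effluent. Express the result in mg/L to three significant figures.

8.7 ML/d = 0.1007 m³/s.
Mass balance: 2.17·6.101 = 0.1007·Cₑ + 6·0.124.
Cₑ = (13.24 − 0.744) / 0.1007 = 124.1 mg/L.

124 mg/L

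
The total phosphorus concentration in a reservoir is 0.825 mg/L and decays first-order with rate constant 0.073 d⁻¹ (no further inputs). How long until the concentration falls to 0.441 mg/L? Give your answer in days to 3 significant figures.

t = ln(C₀/C)/k = ln(0.825/0.441)/0.073 = 0.6263/0.073 = 8.58 d.

8.58 d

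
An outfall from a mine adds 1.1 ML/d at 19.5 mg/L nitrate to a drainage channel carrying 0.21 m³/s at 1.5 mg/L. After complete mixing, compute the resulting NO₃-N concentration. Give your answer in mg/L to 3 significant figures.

1.1 ML/d = 0.01273 m³/s.
Conservation of mass across the mixing zone: C = (0.01273·19.5 + 0.21·1.5) / (0.01273 + 0.21) = 0.5633/0.2227 = 2.529 mg/L.

2.53 mg/L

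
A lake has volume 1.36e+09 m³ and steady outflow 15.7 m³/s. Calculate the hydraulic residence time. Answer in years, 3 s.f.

2.74 yr

Q = 15.7 m³/s × 3.156e+07 s/yr = 4.955e+08 m³/yr.
Hydraulic residence time τ = V/Q = 1.36e+09/4.955e+08 = 2.745 yr.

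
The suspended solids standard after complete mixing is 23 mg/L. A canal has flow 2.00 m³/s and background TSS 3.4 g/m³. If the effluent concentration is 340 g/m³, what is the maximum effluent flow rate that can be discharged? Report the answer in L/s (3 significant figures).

124 L/s

Mass balance at complete mixing: C_std·(Q_w + Q_r) = Q_w·C_e + Q_r·C_b.
Rearranging, Q_w = Q_r·(C_std − C_b)/(C_e − C_std) = 2.00·(23 − 3.4) / (340 − 23) = 0.1237 m³/s.
= 123.7 L/s.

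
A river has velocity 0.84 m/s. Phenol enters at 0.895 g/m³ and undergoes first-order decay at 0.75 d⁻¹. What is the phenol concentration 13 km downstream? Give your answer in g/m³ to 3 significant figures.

Travel time t = 13 km / 0.84 m/s = 1.3e+04/0.84 = 1.548e+04 s = 0.1791 d.
First-order decay: C = 0.895·exp(−0.75·0.1791) = 0.895·0.8743 = 0.7825 g/m³.

0.782 g/m³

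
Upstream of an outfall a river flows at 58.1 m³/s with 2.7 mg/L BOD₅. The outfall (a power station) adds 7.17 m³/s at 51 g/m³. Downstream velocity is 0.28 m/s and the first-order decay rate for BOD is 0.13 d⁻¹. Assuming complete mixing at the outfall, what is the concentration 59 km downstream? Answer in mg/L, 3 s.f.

5.83 mg/L

After complete mixing, C₀ = (7.17·51 + 58.1·2.7) / 65.27 = 8.006 mg/L.
Travel time t = 5.9e+04 m / 0.28 m/s = 2.107e+05 s = 2.439 d.
C = 8.006·exp(−0.13·2.439) = 8.006·0.7283 = 5.831 mg/L.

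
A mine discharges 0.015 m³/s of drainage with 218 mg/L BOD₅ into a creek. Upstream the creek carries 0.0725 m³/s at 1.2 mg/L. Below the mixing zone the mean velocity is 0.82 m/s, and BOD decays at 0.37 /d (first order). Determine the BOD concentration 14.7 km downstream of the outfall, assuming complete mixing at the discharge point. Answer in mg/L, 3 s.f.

35.5 mg/L

After complete mixing, C₀ = (0.015·218 + 0.0725·1.2) / 0.0875 = 38.37 mg/L.
Travel time t = 1.47e+04 m / 0.82 m/s = 1.793e+04 s = 0.2075 d.
C = 38.37·exp(−0.37·0.2075) = 38.37·0.9261 = 35.53 mg/L.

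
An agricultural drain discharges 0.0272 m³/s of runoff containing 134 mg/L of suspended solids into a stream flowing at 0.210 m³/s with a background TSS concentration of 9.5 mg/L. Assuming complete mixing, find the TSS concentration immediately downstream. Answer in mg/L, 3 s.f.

23.8 mg/L

By mass balance at complete mixing, C = (0.0272·134 + 0.21·9.5) / (0.0272 + 0.21) = 5.64/0.2372 = 23.78 mg/L.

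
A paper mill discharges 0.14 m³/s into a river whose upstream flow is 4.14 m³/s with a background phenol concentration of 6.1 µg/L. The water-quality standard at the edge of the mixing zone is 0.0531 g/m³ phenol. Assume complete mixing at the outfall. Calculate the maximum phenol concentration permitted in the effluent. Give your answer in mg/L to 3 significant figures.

6.1 µg/L = 0.0061 mg/L.
Mass balance: 0.0531·4.28 = 0.14·Cₑ + 4.14·0.0061.
Cₑ = (0.2273 − 0.02525) / 0.14 = 1.443 mg/L.

1.44 mg/L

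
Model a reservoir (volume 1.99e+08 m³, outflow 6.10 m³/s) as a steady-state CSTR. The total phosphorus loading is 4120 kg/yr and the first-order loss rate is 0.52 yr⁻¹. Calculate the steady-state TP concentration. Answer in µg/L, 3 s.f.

Outflow Q = 6.10 m³/s × 3.156e+07 s/yr = 1.925e+08 m³/yr.
Steady-state CSTR mass balance: W = Q·C + k·V·C, so C = W/(Q + kV).
Q + kV = 1.925e+08 + 0.52·1.99e+08 = 2.96e+08 m³/yr.
C = 4120/2.96e+08 = 1.392e-05 kg/m³ = 0.01392 mg/L = 13.92 µg/L.

13.9 µg/L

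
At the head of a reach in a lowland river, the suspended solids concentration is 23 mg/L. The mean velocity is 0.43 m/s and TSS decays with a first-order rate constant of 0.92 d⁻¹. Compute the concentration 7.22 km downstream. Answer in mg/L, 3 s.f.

Travel time t = 7.22 km / 0.43 m/s = 7220/0.43 = 1.679e+04 s = 0.1943 d.
First-order decay: C = 23·exp(−0.92·0.1943) = 23·0.8363 = 19.23 mg/L.

19.2 mg/L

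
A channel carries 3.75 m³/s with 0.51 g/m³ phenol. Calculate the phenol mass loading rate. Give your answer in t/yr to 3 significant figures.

60.4 t/yr

Mass flux = Q·C = 3.75 m³/s × 0.51 g/m³ = 1.913 g/s.
= 1.913 g/s × 31.56 = 60.35 t/yr.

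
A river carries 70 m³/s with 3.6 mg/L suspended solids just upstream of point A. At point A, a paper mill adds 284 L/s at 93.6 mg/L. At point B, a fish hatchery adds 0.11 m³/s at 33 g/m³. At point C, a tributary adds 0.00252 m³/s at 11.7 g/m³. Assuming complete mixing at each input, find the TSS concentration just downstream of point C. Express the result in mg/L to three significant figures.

284 L/s = 0.284 m³/s.
After input A: C = (70·3.6 + 0.284·93.6) / 70.28 = 3.964 mg/L.
After input B: C = (70.28·3.964 + 0.11·33) / 70.39 = 4.009 mg/L.
After input C: C = (70.39·4.009 + 0.00252·11.7) / 70.4 = 4.009 mg/L.

4.01 mg/L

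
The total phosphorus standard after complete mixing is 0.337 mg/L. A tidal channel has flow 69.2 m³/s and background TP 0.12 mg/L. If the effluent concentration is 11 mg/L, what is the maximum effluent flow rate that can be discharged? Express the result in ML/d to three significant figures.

Mass balance at complete mixing: C_std·(Q_w + Q_r) = Q_w·C_e + Q_r·C_b.
Rearranging, Q_w = Q_r·(C_std − C_b)/(C_e − C_std) = 69.2·(0.337 − 0.12) / (11 − 0.337) = 1.408 m³/s.
= 121.7 ML/d.

122 ML/d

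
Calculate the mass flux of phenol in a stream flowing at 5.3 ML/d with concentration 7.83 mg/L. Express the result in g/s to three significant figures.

0.480 g/s

5.3 ML/d = 0.06134 m³/s.
Mass flux = Q·C = 0.06134 m³/s × 7.83 g/m³ = 0.4803 g/s.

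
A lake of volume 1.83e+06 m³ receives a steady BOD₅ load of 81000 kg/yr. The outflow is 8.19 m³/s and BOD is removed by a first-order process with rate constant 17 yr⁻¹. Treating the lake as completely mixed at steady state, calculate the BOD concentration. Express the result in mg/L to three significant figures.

Outflow Q = 8.19 m³/s × 3.156e+07 s/yr = 2.585e+08 m³/yr.
Steady-state CSTR mass balance: W = Q·C + k·V·C, so C = W/(Q + kV).
Q + kV = 2.585e+08 + 17·1.83e+06 = 2.896e+08 m³/yr.
C = 81000/2.896e+08 = 0.0002797 kg/m³ = 0.2797 mg/L.

0.280 mg/L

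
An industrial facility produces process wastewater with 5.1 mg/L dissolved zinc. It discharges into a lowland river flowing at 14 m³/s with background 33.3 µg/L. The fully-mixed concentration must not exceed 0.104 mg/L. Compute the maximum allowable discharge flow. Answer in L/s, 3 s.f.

198 L/s

33.3 µg/L = 0.0333 mg/L.
Mass balance at complete mixing: C_std·(Q_w + Q_r) = Q_w·C_e + Q_r·C_b.
Rearranging, Q_w = Q_r·(C_std − C_b)/(C_e − C_std) = 14·(0.104 − 0.0333) / (5.1 − 0.104) = 0.1981 m³/s.
= 198.1 L/s.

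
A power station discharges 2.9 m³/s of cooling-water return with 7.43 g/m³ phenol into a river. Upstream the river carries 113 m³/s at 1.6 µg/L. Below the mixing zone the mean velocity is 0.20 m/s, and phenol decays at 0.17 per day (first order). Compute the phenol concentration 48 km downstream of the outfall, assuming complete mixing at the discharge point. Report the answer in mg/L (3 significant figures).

0.117 mg/L

1.6 µg/L = 0.0016 mg/L.
After complete mixing, C₀ = (2.9·7.43 + 113·0.0016) / 115.9 = 0.1875 mg/L.
Travel time t = 4.8e+04 m / 0.20 m/s = 2.4e+05 s = 2.778 d.
C = 0.1875·exp(−0.17·2.778) = 0.1875·0.6236 = 0.1169 mg/L.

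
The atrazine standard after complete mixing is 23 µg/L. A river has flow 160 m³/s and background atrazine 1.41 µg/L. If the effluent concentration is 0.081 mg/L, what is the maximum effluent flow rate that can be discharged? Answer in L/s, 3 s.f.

1.41 µg/L = 0.00141 mg/L.
23 µg/L = 0.023 mg/L.
Mass balance at complete mixing: C_std·(Q_w + Q_r) = Q_w·C_e + Q_r·C_b.
Rearranging, Q_w = Q_r·(C_std − C_b)/(C_e − C_std) = 160·(0.023 − 0.00141) / (0.081 − 0.023) = 59.56 m³/s.
= 5.956e+04 L/s.

59600 L/s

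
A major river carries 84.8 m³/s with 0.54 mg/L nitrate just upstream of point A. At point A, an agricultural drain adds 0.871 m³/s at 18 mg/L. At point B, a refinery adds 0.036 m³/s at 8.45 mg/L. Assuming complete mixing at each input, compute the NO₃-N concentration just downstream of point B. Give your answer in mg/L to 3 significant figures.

After input A: C = (84.8·0.54 + 0.871·18) / 85.67 = 0.7175 mg/L.
After input B: C = (85.67·0.7175 + 0.036·8.45) / 85.71 = 0.7208 mg/L.

0.721 mg/L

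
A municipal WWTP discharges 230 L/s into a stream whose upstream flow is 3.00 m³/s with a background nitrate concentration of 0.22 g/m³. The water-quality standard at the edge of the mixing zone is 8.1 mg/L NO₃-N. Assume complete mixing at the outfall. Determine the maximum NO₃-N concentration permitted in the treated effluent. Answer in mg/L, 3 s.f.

111 mg/L

230 L/s = 0.23 m³/s.
Mass balance: 8.1·3.23 = 0.23·Cₑ + 3·0.22.
Cₑ = (26.16 − 0.66) / 0.23 = 110.9 mg/L.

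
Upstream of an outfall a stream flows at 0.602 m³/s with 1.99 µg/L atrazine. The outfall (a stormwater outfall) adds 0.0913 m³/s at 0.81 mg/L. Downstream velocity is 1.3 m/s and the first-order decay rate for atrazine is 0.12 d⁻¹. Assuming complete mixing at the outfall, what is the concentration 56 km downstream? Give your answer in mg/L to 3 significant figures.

0.102 mg/L

1.99 µg/L = 0.00199 mg/L.
After complete mixing, C₀ = (0.0913·0.81 + 0.602·0.00199) / 0.6933 = 0.1084 mg/L.
Travel time t = 5.6e+04 m / 1.3 m/s = 4.308e+04 s = 0.4986 d.
C = 0.1084·exp(−0.12·0.4986) = 0.1084·0.9419 = 0.1021 mg/L.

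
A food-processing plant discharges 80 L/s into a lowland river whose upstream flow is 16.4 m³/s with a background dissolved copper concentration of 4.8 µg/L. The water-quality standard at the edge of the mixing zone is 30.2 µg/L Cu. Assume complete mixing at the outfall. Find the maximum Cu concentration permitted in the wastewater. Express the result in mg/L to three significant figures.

80 L/s = 0.08 m³/s.
4.8 µg/L = 0.0048 mg/L.
30.2 µg/L = 0.0302 mg/L.
Mass balance: 0.0302·16.48 = 0.08·Cₑ + 16.4·0.0048.
Cₑ = (0.4977 − 0.07872) / 0.08 = 5.237 mg/L.

5.24 mg/L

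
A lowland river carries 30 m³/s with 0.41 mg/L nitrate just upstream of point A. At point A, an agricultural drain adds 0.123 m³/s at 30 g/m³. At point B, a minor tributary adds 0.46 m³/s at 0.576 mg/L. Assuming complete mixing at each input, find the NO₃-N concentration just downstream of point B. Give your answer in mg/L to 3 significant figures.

0.532 mg/L

After input A: C = (30·0.41 + 0.123·30) / 30.12 = 0.5308 mg/L.
After input B: C = (30.12·0.5308 + 0.46·0.576) / 30.58 = 0.5315 mg/L.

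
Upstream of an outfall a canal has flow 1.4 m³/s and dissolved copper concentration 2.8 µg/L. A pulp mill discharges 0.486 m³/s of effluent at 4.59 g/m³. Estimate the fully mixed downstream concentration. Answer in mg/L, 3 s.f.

2.8 µg/L = 0.0028 mg/L.
Flow-weighted mixing gives C = (0.486·4.59 + 1.4·0.0028) / (0.486 + 1.4) = 2.235/1.886 = 1.185 mg/L.

1.18 mg/L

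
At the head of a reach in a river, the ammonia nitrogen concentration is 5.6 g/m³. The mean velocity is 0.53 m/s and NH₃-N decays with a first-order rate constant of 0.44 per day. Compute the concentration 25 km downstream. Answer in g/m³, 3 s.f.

Travel time t = 25 km / 0.53 m/s = 2.5e+04/0.53 = 4.717e+04 s = 0.5459 d.
First-order decay: C = 5.6·exp(−0.44·0.5459) = 5.6·0.7865 = 4.404 g/m³.

4.40 g/m³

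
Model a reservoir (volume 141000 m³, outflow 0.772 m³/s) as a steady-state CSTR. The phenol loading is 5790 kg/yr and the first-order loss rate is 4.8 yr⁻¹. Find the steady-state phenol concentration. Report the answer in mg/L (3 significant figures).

0.231 mg/L

Outflow Q = 0.772 m³/s × 3.156e+07 s/yr = 2.436e+07 m³/yr.
Steady-state CSTR mass balance: W = Q·C + k·V·C, so C = W/(Q + kV).
Q + kV = 2.436e+07 + 4.8·141000 = 2.504e+07 m³/yr.
C = 5790/2.504e+07 = 0.0002312 kg/m³ = 0.2312 mg/L.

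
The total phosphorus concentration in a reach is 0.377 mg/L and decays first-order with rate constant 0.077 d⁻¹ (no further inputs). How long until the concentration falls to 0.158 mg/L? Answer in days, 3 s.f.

11.3 d

t = ln(C₀/C)/k = ln(0.377/0.158)/0.077 = 0.8697/0.077 = 11.29 d.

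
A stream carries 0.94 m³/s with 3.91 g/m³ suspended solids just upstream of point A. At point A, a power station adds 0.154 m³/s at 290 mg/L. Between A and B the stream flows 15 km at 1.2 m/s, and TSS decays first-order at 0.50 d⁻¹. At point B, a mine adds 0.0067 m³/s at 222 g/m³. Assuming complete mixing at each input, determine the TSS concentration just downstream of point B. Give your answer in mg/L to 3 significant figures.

After input A: C = (0.94·3.91 + 0.154·290) / 1.094 = 44.18 mg/L.
Over the 15 km reach to input B (t = 1.25e+04 s = 0.1447 d), decay gives C = 44.18·exp(−0.50·0.1447) = 41.1 mg/L.
After input B: C = (1.094·41.1 + 0.0067·222) / 1.101 = 42.2 mg/L.

42.2 mg/L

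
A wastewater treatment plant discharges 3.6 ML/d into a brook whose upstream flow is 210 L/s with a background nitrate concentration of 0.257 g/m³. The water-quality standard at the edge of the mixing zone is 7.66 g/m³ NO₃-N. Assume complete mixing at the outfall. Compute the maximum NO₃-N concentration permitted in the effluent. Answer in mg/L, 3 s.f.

3.6 ML/d = 0.04167 m³/s.
210 L/s = 0.21 m³/s.
Mass balance: 7.66·0.2517 = 0.04167·Cₑ + 0.21·0.257.
Cₑ = (1.928 − 0.05397) / 0.04167 = 44.97 mg/L.

45.0 mg/L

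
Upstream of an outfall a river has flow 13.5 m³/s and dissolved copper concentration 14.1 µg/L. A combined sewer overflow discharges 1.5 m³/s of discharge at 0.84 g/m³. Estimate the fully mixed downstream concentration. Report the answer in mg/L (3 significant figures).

0.0967 mg/L

14.1 µg/L = 0.0141 mg/L.
By mass balance at complete mixing, C = (1.5·0.84 + 13.5·0.0141) / (1.5 + 13.5) = 1.45/15 = 0.09669 mg/L.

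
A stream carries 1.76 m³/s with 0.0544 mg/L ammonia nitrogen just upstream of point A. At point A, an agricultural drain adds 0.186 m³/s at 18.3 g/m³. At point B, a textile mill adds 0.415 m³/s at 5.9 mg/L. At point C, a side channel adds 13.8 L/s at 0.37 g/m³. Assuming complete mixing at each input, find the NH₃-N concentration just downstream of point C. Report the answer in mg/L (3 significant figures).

After input A: C = (1.76·0.0544 + 0.186·18.3) / 1.946 = 1.798 mg/L.
After input B: C = (1.946·1.798 + 0.415·5.9) / 2.361 = 2.519 mg/L.
13.8 L/s = 0.0138 m³/s.
After input C: C = (2.361·2.519 + 0.0138·0.37) / 2.375 = 2.507 mg/L.

2.51 mg/L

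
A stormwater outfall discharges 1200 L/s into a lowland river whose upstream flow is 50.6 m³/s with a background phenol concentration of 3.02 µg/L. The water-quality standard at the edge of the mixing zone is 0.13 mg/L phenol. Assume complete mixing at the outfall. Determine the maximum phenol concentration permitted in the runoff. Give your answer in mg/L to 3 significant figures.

1200 L/s = 1.2 m³/s.
3.02 µg/L = 0.00302 mg/L.
Mass balance: 0.13·51.8 = 1.2·Cₑ + 50.6·0.00302.
Cₑ = (6.734 − 0.1528) / 1.2 = 5.484 mg/L.

5.48 mg/L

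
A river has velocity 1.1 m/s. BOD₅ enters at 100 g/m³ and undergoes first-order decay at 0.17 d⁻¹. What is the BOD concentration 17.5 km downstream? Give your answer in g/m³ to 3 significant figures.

96.9 g/m³

Travel time t = 17.5 km / 1.1 m/s = 1.75e+04/1.1 = 1.591e+04 s = 0.1841 d.
First-order decay: C = 100·exp(−0.17·0.1841) = 100·0.9692 = 96.92 g/m³.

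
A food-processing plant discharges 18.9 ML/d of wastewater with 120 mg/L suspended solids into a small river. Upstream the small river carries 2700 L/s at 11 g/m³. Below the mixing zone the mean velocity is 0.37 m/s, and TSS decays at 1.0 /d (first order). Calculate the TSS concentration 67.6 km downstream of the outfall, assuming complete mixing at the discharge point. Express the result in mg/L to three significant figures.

2.31 mg/L

18.9 ML/d = 0.2187 m³/s.
2700 L/s = 2.7 m³/s.
After complete mixing, C₀ = (0.2187·120 + 2.7·11) / 2.919 = 19.17 mg/L.
Travel time t = 6.76e+04 m / 0.37 m/s = 1.827e+05 s = 2.115 d.
C = 19.17·exp(−1.0·2.115) = 19.17·0.1207 = 2.313 mg/L.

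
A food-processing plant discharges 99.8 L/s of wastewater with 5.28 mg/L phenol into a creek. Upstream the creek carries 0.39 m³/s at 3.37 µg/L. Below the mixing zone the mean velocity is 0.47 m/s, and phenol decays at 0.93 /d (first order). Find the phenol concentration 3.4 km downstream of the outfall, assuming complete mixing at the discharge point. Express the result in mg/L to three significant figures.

0.998 mg/L

99.8 L/s = 0.0998 m³/s.
3.37 µg/L = 0.00337 mg/L.
After complete mixing, C₀ = (0.0998·5.28 + 0.39·0.00337) / 0.4898 = 1.079 mg/L.
Travel time t = 3400 m / 0.47 m/s = 7234 s = 0.08373 d.
C = 1.079·exp(−0.93·0.08373) = 1.079·0.9251 = 0.9977 mg/L.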